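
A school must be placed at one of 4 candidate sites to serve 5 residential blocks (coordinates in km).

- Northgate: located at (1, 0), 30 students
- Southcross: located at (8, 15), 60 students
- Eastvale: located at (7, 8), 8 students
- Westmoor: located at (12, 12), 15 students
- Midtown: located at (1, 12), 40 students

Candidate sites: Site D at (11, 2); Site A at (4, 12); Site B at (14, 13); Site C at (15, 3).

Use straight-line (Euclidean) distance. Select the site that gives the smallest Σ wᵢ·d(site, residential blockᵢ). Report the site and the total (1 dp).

Total weighted distance at each candidate:
  Site D (11, 2): total = 1880.6
  Site A (4, 12): total = 951.1
  Site B (14, 13): total = 1554.9
  Site C (15, 3): total = 2146.6
Minimum is at Site A with total 951.1 km.

Site A, total 951.1 km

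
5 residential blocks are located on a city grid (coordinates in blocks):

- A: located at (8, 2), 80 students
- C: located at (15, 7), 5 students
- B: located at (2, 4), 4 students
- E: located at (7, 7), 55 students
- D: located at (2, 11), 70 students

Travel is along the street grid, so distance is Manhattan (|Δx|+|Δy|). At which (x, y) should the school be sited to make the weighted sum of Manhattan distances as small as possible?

(7, 7)

Manhattan distance separates: Σwᵢ(|x−xᵢ|+|y−yᵢ|) = Σwᵢ|x−xᵢ| + Σwᵢ|y−yᵢ|, so x and y are optimised independently as 1-D weighted medians.
Total weight W = 214; half = 107.
x-coordinate, sorted with cumulative weight:
  x=2 (B, w=4) cum 4
  x=2 (D, w=70) cum 74
  x=7 (E, w=55) cum 129  ← median
  x=8 (A, w=80) cum 209
  x=15 (C, w=5) cum 214
⇒ x* = 7
y-coordinate, sorted with cumulative weight:
  y=2 (A, w=80) cum 80
  y=4 (B, w=4) cum 84
  y=7 (C, w=5) cum 89
  y=7 (E, w=55) cum 144  ← median
  y=11 (D, w=70) cum 214
⇒ y* = 7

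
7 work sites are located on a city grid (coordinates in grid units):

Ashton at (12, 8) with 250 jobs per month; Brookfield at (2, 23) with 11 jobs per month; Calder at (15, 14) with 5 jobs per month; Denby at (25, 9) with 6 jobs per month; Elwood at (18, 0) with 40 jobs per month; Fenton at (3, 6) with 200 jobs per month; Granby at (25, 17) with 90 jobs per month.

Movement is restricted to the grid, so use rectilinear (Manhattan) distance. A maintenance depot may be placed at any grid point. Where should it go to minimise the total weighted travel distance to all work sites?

(12, 8)

Manhattan distance separates: Σwᵢ(|x−xᵢ|+|y−yᵢ|) = Σwᵢ|x−xᵢ| + Σwᵢ|y−yᵢ|, so x and y are optimised independently as 1-D weighted medians.
Total weight W = 602; half = 301.
x-coordinate, sorted with cumulative weight:
  x=2 (Brookfield, w=11) cum 11
  x=3 (Fenton, w=200) cum 211
  x=12 (Ashton, w=250) cum 461  ← median
  x=15 (Calder, w=5) cum 466
  x=18 (Elwood, w=40) cum 506
  x=25 (Denby, w=6) cum 512
  x=25 (Granby, w=90) cum 602
⇒ x* = 12
y-coordinate, sorted with cumulative weight:
  y=0 (Elwood, w=40) cum 40
  y=6 (Fenton, w=200) cum 240
  y=8 (Ashton, w=250) cum 490  ← median
  y=9 (Denby, w=6) cum 496
  y=14 (Calder, w=5) cum 501
  y=17 (Granby, w=90) cum 591
  y=23 (Brookfield, w=11) cum 602
⇒ y* = 8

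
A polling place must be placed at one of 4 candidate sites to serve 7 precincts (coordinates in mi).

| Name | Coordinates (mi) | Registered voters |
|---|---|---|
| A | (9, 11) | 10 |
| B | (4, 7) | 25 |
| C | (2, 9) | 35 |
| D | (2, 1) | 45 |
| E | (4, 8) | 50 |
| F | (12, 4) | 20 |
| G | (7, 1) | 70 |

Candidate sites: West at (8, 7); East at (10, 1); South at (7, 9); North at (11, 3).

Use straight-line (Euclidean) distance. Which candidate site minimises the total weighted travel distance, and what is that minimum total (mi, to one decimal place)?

Total weighted distance at each candidate:
  West (8, 7): total = 1476.4
  East (10, 1): total = 1811.7
  South (7, 9): total = 1577.5
  North (11, 3): total = 1848.9
Minimum is at West with total 1476.4 mi.

West, total 1476.4 mi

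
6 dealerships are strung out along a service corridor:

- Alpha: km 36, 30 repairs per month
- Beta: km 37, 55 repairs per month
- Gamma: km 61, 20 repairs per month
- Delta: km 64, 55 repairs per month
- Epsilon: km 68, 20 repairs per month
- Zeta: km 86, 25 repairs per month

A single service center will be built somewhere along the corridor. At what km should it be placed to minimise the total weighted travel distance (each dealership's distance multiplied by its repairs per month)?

x = 61

For a sum of weighted absolute distances on a line, the optimum is the weighted median (not the mean). Total weight W = 205; half-weight = 102.5.
Sort by position and accumulate weight:
  km 36 (Alpha, w=30) → cum 30
  km 37 (Beta, w=55) → cum 85
  km 61 (Gamma, w=20) → cum 105  ≥ 102.5 → median here
  km 64 (Delta, w=55) → cum 160
  km 68 (Epsilon, w=20) → cum 180
  km 86 (Zeta, w=25) → cum 205
Optimal location: km 61.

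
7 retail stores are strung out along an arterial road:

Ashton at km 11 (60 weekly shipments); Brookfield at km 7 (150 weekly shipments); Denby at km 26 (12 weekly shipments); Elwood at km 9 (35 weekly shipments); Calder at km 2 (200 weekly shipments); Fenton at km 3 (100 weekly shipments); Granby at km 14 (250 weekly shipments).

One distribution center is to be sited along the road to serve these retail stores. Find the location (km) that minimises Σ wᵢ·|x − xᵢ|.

x = 7

For a sum of weighted absolute distances on a line, the optimum is the weighted median (not the mean). Total weight W = 807; half-weight = 403.5.
Sort by position and accumulate weight:
  km 2 (Calder, w=200) → cum 200
  km 3 (Fenton, w=100) → cum 300
  km 7 (Brookfield, w=150) → cum 450  ≥ 403.5 → median here
  km 9 (Elwood, w=35) → cum 485
  km 11 (Ashton, w=60) → cum 545
  km 14 (Granby, w=250) → cum 795
  km 26 (Denby, w=12) → cum 807
Optimal location: km 7.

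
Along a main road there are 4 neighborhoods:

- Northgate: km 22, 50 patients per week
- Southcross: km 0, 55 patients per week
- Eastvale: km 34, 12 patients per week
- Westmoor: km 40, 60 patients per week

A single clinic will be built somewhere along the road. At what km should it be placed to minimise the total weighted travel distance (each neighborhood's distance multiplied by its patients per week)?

For a sum of weighted absolute distances on a line, the optimum is the weighted median (not the mean). Total weight W = 177; half-weight = 88.5.
Sort by position and accumulate weight:
  km 0 (Southcross, w=55) → cum 55
  km 22 (Northgate, w=50) → cum 105  ≥ 88.5 → median here
  km 34 (Eastvale, w=12) → cum 117
  km 40 (Westmoor, w=60) → cum 177
Optimal location: km 22.

x = 22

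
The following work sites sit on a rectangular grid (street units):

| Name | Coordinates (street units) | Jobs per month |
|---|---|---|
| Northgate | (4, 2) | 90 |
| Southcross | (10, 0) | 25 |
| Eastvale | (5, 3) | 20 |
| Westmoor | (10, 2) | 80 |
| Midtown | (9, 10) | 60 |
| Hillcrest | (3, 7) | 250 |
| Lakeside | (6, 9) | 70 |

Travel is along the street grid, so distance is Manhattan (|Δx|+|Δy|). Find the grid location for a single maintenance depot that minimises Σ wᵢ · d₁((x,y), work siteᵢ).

Manhattan distance separates: Σwᵢ(|x−xᵢ|+|y−yᵢ|) = Σwᵢ|x−xᵢ| + Σwᵢ|y−yᵢ|, so x and y are optimised independently as 1-D weighted medians.
Total weight W = 595; half = 297.5.
x-coordinate, sorted with cumulative weight:
  x=3 (Hillcrest, w=250) cum 250
  x=4 (Northgate, w=90) cum 340  ← median
  x=5 (Eastvale, w=20) cum 360
  x=6 (Lakeside, w=70) cum 430
  x=9 (Midtown, w=60) cum 490
  x=10 (Southcross, w=25) cum 515
  x=10 (Westmoor, w=80) cum 595
⇒ x* = 4
y-coordinate, sorted with cumulative weight:
  y=0 (Southcross, w=25) cum 25
  y=2 (Northgate, w=90) cum 115
  y=2 (Westmoor, w=80) cum 195
  y=3 (Eastvale, w=20) cum 215
  y=7 (Hillcrest, w=250) cum 465  ← median
  y=9 (Lakeside, w=70) cum 535
  y=10 (Midtown, w=60) cum 595
⇒ y* = 7

(4, 7)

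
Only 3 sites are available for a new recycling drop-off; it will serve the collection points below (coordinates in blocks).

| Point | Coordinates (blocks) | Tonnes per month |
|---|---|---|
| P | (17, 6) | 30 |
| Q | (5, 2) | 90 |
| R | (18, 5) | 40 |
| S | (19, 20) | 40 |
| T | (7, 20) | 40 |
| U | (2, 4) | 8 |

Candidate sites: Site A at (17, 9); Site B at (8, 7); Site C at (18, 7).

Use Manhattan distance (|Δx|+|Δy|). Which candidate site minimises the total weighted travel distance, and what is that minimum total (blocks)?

Site B, total 3092 blocks

Total weighted distance at each candidate:
  Site A (17, 9): total = 3520
  Site B (8, 7): total = 3092
  Site C (18, 7): total = 3432
Minimum is at Site B with total 3092 blocks.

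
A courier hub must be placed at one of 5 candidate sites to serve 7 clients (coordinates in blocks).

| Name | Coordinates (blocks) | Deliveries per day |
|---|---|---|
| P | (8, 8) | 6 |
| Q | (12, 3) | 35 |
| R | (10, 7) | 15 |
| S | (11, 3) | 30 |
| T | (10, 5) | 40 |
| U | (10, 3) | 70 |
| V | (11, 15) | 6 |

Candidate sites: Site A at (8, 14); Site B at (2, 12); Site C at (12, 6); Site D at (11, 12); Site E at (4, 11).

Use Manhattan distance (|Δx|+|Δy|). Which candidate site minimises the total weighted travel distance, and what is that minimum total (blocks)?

Site C, total 836 blocks

Total weighted distance at each candidate:
  Site A (8, 14): total = 2490
  Site B (2, 12): total = 3322
  Site C (12, 6): total = 836
  Site D (11, 12): total = 1790
  Site E (4, 11): total = 2728
Minimum is at Site C with total 836 blocks.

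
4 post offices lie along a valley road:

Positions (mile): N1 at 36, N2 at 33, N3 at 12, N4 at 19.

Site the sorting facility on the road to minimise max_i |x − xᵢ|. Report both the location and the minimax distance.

location 24, max distance 12

The 1-center on a line is the midpoint of the two extreme points: leftmost at 12, rightmost at 36.
Optimal location = (12 + 36)/2 = 24; maximum distance = (36 − 12)/2 = 12.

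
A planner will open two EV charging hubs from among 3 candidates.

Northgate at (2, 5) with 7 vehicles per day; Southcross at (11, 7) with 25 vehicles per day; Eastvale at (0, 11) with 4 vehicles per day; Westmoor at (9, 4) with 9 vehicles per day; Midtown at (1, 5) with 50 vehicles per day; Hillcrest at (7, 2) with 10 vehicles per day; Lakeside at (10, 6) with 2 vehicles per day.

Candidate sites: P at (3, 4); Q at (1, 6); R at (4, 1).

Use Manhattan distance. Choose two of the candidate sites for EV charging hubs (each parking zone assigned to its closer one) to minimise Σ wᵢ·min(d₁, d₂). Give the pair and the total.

{Q, R}, total 493

Evaluate every pair (each demand assigned to the nearer of the two):
  {Q, R}: total = 493
  {P, Q}: total = 495
  {P, R}: total = 591
Best pair: {Q, R} with total 493.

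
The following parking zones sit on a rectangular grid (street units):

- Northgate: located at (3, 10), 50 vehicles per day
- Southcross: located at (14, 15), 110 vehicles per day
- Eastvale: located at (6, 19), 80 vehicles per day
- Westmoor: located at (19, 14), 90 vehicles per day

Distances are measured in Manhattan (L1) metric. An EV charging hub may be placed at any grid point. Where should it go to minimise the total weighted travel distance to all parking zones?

Manhattan distance separates: Σwᵢ(|x−xᵢ|+|y−yᵢ|) = Σwᵢ|x−xᵢ| + Σwᵢ|y−yᵢ|, so x and y are optimised independently as 1-D weighted medians.
Total weight W = 330; half = 165.
x-coordinate, sorted with cumulative weight:
  x=3 (Northgate, w=50) cum 50
  x=6 (Eastvale, w=80) cum 130
  x=14 (Southcross, w=110) cum 240  ← median
  x=19 (Westmoor, w=90) cum 330
⇒ x* = 14
y-coordinate, sorted with cumulative weight:
  y=10 (Northgate, w=50) cum 50
  y=14 (Westmoor, w=90) cum 140
  y=15 (Southcross, w=110) cum 250  ← median
  y=19 (Eastvale, w=80) cum 330
⇒ y* = 15

(14, 15)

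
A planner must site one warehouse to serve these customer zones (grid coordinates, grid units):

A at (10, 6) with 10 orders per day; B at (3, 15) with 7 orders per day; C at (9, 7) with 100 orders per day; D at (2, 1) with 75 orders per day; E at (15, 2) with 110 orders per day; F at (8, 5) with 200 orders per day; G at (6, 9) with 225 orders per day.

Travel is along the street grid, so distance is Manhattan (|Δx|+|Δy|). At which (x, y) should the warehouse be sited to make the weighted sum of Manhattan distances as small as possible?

Manhattan distance separates: Σwᵢ(|x−xᵢ|+|y−yᵢ|) = Σwᵢ|x−xᵢ| + Σwᵢ|y−yᵢ|, so x and y are optimised independently as 1-D weighted medians.
Total weight W = 727; half = 363.5.
x-coordinate, sorted with cumulative weight:
  x=2 (D, w=75) cum 75
  x=3 (B, w=7) cum 82
  x=6 (G, w=225) cum 307
  x=8 (F, w=200) cum 507  ← median
  x=9 (C, w=100) cum 607
  x=10 (A, w=10) cum 617
  x=15 (E, w=110) cum 727
⇒ x* = 8
y-coordinate, sorted with cumulative weight:
  y=1 (D, w=75) cum 75
  y=2 (E, w=110) cum 185
  y=5 (F, w=200) cum 385  ← median
  y=6 (A, w=10) cum 395
  y=7 (C, w=100) cum 495
  y=9 (G, w=225) cum 720
  y=15 (B, w=7) cum 727
⇒ y* = 5

(8, 5)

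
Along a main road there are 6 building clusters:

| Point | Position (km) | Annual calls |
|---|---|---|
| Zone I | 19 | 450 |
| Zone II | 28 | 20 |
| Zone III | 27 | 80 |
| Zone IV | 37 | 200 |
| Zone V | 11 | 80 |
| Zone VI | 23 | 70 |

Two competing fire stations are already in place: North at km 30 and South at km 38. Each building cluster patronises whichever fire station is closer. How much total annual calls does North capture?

The indifferent point is the midpoint (30+38)/2 = 34; building clusters left of it (closer to North at 30) go to North, those right go to South.
  Zone V at 11 (w=80) → North
  Zone I at 19 (w=450) → North
  Zone VI at 23 (w=70) → North
  Zone III at 27 (w=80) → North
  Zone II at 28 (w=20) → North
  Zone IV at 37 (w=200) → South
North captures 700; South captures 200.

700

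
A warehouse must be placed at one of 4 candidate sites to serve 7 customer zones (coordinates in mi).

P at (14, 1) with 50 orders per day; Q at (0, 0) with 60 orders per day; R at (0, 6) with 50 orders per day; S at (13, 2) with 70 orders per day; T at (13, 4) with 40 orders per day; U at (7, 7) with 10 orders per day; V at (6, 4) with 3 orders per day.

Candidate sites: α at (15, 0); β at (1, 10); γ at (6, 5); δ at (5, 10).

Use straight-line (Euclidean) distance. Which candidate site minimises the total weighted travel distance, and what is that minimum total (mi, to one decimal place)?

γ, total 2061.3 mi

Total weighted distance at each candidate:
  α (15, 0): total = 2291.2
  β (1, 10): total = 3236.4
  γ (6, 5): total = 2061.3
  δ (5, 10): total = 2873.6
Minimum is at γ with total 2061.3 mi.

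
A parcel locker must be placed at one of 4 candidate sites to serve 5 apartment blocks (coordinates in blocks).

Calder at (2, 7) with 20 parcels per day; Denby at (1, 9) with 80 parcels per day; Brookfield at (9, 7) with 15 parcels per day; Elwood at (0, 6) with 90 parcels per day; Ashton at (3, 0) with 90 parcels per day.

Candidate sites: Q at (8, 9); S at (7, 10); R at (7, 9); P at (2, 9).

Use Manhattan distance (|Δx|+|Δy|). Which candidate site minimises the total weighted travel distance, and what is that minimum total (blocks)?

Total weighted distance at each candidate:
  Q (8, 9): total = 3015
  S (7, 10): total = 3045
  R (7, 9): total = 2750
  P (2, 9): total = 1605
Minimum is at P with total 1605 blocks.

P, total 1605 blocks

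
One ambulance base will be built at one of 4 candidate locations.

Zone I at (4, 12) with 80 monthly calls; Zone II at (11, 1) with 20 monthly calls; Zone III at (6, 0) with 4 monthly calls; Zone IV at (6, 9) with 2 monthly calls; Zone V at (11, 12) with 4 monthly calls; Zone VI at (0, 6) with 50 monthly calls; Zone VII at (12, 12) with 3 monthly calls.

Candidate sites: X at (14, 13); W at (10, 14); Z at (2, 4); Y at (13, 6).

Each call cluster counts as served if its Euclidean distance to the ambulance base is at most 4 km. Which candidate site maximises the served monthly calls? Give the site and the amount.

Z, covering 50

Coverage radius r = 4 km; a point is covered iff (Δx)²+(Δy)² ≤ 4² = 16.
  X (14, 13): covers {Zone V, Zone VII} → 7
  W (10, 14): covers {Zone V, Zone VII} → 7
  Z (2, 4): covers {Zone VI} → 50
  Y (13, 6): covers {none} → 0
Maximum coverage at Z: 50 monthly calls.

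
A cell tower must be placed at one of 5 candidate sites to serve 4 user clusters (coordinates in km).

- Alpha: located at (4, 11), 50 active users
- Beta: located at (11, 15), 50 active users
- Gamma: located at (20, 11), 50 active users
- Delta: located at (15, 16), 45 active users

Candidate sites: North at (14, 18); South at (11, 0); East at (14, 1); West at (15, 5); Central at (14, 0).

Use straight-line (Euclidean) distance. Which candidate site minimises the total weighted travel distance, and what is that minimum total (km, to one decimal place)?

North, total 1384.1 km

Total weighted distance at each candidate:
  North (14, 18): total = 1384.1
  South (11, 0): total = 2854.7
  East (14, 1): total = 2682.6
  West (15, 5): total = 2050.5
  Central (14, 0): total = 2856.1
Minimum is at North with total 1384.1 km.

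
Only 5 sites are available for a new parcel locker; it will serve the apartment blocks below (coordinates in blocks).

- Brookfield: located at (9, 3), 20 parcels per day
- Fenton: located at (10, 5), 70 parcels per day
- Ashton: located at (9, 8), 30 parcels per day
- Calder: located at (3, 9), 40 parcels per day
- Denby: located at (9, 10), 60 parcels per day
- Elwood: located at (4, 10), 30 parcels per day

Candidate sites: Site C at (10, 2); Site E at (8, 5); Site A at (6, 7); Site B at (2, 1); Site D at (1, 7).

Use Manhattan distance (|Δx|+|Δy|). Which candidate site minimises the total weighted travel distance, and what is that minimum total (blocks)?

Site E, total 1310 blocks

Total weighted distance at each candidate:
  Site C (10, 2): total = 1980
  Site E (8, 5): total = 1310
  Site A (6, 7): total = 1390
  Site B (2, 1): total = 3090
  Site D (1, 7): total = 2280
Minimum is at Site E with total 1310 blocks.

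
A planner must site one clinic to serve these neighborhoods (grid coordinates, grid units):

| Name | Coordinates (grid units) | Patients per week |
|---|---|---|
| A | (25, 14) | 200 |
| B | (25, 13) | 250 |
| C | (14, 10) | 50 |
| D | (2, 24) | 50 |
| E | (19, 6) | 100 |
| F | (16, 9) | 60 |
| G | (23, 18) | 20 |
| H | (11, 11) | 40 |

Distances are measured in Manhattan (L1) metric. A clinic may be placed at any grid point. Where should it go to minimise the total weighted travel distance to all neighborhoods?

Manhattan distance separates: Σwᵢ(|x−xᵢ|+|y−yᵢ|) = Σwᵢ|x−xᵢ| + Σwᵢ|y−yᵢ|, so x and y are optimised independently as 1-D weighted medians.
Total weight W = 770; half = 385.
x-coordinate, sorted with cumulative weight:
  x=2 (D, w=50) cum 50
  x=11 (H, w=40) cum 90
  x=14 (C, w=50) cum 140
  x=16 (F, w=60) cum 200
  x=19 (E, w=100) cum 300
  x=23 (G, w=20) cum 320
  x=25 (A, w=200) cum 520  ← median
  x=25 (B, w=250) cum 770
⇒ x* = 25
y-coordinate, sorted with cumulative weight:
  y=6 (E, w=100) cum 100
  y=9 (F, w=60) cum 160
  y=10 (C, w=50) cum 210
  y=11 (H, w=40) cum 250
  y=13 (B, w=250) cum 500  ← median
  y=14 (A, w=200) cum 700
  y=18 (G, w=20) cum 720
  y=24 (D, w=50) cum 770
⇒ y* = 13

(25, 13)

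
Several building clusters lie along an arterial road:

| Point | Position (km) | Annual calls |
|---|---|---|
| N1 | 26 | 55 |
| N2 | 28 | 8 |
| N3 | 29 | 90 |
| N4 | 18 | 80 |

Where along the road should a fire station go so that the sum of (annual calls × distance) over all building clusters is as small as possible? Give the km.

x = 26

For a sum of weighted absolute distances on a line, the optimum is the weighted median (not the mean). Total weight W = 233; half-weight = 116.5.
Sort by position and accumulate weight:
  km 18 (N4, w=80) → cum 80
  km 26 (N1, w=55) → cum 135  ≥ 116.5 → median here
  km 28 (N2, w=8) → cum 143
  km 29 (N3, w=90) → cum 233
Optimal location: km 26.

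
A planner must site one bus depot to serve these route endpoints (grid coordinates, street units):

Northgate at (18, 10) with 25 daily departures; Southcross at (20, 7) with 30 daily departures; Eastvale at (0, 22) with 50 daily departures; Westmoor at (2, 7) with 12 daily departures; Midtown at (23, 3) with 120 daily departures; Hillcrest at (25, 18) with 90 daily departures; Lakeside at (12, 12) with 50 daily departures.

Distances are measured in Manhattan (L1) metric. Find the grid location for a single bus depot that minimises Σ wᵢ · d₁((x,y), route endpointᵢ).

Manhattan distance separates: Σwᵢ(|x−xᵢ|+|y−yᵢ|) = Σwᵢ|x−xᵢ| + Σwᵢ|y−yᵢ|, so x and y are optimised independently as 1-D weighted medians.
Total weight W = 377; half = 188.5.
x-coordinate, sorted with cumulative weight:
  x=0 (Eastvale, w=50) cum 50
  x=2 (Westmoor, w=12) cum 62
  x=12 (Lakeside, w=50) cum 112
  x=18 (Northgate, w=25) cum 137
  x=20 (Southcross, w=30) cum 167
  x=23 (Midtown, w=120) cum 287  ← median
  x=25 (Hillcrest, w=90) cum 377
⇒ x* = 23
y-coordinate, sorted with cumulative weight:
  y=3 (Midtown, w=120) cum 120
  y=7 (Southcross, w=30) cum 150
  y=7 (Westmoor, w=12) cum 162
  y=10 (Northgate, w=25) cum 187
  y=12 (Lakeside, w=50) cum 237  ← median
  y=18 (Hillcrest, w=90) cum 327
  y=22 (Eastvale, w=50) cum 377
⇒ y* = 12

(23, 12)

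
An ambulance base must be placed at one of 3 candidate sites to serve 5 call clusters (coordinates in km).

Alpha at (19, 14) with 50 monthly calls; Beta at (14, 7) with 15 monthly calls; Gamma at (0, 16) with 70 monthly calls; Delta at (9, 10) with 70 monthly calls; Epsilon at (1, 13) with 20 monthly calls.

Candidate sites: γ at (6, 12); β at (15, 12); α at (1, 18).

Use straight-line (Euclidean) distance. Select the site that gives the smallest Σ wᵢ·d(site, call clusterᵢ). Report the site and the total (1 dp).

γ, total 1658.3 km

Total weighted distance at each candidate:
  γ (6, 12): total = 1658.3
  β (15, 12): total = 2110.2
  α (1, 18): total = 2225.9
Minimum is at γ with total 1658.3 km.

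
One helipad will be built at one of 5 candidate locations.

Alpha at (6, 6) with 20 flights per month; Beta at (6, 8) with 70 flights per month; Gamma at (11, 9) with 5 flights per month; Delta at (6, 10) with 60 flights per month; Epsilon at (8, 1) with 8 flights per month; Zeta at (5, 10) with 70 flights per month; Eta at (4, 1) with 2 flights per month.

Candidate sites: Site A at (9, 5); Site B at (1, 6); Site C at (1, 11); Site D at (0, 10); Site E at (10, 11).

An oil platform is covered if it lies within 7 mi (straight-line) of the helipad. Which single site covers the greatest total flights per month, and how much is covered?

Site A, covering 235

Coverage radius r = 7 mi; a point is covered iff (Δx)²+(Δy)² ≤ 7² = 49.
  Site A (9, 5): covers {Alpha, Beta, Gamma, Delta, Epsilon, Zeta, Eta} → 235
  Site B (1, 6): covers {Alpha, Beta, Delta, Zeta, Eta} → 222
  Site C (1, 11): covers {Beta, Delta, Zeta} → 200
  Site D (0, 10): covers {Beta, Delta, Zeta} → 200
  Site E (10, 11): covers {Alpha, Beta, Gamma, Delta, Zeta} → 225
Maximum coverage at Site A: 235 flights per month.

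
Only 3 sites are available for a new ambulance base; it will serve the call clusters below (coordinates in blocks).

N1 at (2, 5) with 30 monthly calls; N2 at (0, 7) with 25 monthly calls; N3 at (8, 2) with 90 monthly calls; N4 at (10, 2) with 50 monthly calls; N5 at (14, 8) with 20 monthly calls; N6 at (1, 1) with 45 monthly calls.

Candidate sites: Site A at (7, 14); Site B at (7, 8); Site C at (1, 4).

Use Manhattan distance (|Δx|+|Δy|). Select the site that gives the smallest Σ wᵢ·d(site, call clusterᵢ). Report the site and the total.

Total weighted distance at each candidate:
  Site A (7, 14): total = 3805
  Site B (7, 8): total = 2245
  Site C (1, 4): total = 1995
Minimum is at Site C with total 1995 blocks.

Site C, total 1995 blocks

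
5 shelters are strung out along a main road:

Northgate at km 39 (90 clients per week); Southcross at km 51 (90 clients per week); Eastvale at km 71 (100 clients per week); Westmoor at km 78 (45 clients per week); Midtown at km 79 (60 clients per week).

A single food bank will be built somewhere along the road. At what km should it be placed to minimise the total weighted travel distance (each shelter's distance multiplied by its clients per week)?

For a sum of weighted absolute distances on a line, the optimum is the weighted median (not the mean). Total weight W = 385; half-weight = 192.5.
Sort by position and accumulate weight:
  km 39 (Northgate, w=90) → cum 90
  km 51 (Southcross, w=90) → cum 180
  km 71 (Eastvale, w=100) → cum 280  ≥ 192.5 → median here
  km 78 (Westmoor, w=45) → cum 325
  km 79 (Midtown, w=60) → cum 385
Optimal location: km 71.

x = 71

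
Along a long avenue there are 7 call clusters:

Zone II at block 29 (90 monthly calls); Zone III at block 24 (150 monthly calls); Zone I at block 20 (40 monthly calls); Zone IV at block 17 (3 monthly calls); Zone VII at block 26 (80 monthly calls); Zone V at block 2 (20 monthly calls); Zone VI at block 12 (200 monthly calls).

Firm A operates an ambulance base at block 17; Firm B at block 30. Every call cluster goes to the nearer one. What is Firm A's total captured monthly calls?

The indifferent point is the midpoint (17+30)/2 = 23.5; call clusters left of it (closer to Firm A at 17) go to Firm A, those right go to Firm B.
  Zone V at 2 (w=20) → Firm A
  Zone VI at 12 (w=200) → Firm A
  Zone IV at 17 (w=3) → Firm A
  Zone I at 20 (w=40) → Firm A
  Zone III at 24 (w=150) → Firm B
  Zone VII at 26 (w=80) → Firm B
  Zone II at 29 (w=90) → Firm B
Firm A captures 263; Firm B captures 320.

263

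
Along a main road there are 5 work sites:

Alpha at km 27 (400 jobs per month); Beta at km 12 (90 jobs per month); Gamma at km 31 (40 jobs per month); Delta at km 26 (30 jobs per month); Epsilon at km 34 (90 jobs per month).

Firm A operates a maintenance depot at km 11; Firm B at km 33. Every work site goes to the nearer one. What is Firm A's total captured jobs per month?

90

The indifferent point is the midpoint (11+33)/2 = 22; work sites left of it (closer to Firm A at 11) go to Firm A, those right go to Firm B.
  Beta at 12 (w=90) → Firm A
  Delta at 26 (w=30) → Firm B
  Alpha at 27 (w=400) → Firm B
  Gamma at 31 (w=40) → Firm B
  Epsilon at 34 (w=90) → Firm B
Firm A captures 90; Firm B captures 560.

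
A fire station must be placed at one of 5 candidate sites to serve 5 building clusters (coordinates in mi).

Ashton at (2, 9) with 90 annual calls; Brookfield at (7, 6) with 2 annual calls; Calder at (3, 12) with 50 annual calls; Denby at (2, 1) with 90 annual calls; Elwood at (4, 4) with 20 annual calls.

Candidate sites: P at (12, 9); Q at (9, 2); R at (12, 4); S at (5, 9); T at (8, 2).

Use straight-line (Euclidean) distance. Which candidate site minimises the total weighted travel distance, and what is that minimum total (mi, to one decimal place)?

Total weighted distance at each candidate:
  P (12, 9): total = 2727.2
  Q (9, 2): total = 2227.1
  R (12, 4): total = 2718.7
  S (5, 9): total = 1328.4
  T (8, 2): total = 2033.9
Minimum is at S with total 1328.4 mi.

S, total 1328.4 mi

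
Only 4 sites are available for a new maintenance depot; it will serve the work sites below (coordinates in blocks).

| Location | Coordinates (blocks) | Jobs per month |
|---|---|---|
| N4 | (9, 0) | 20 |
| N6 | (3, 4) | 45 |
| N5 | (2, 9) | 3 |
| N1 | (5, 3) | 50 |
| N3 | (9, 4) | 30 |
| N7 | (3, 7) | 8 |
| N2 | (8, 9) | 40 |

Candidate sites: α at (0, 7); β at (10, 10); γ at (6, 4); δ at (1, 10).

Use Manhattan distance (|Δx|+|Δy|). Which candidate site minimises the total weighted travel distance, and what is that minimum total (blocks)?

γ, total 820 blocks

Total weighted distance at each candidate:
  α (0, 7): total = 1836
  β (10, 10): total = 1842
  γ (6, 4): total = 820
  δ (1, 10): total = 2056
Minimum is at γ with total 820 blocks.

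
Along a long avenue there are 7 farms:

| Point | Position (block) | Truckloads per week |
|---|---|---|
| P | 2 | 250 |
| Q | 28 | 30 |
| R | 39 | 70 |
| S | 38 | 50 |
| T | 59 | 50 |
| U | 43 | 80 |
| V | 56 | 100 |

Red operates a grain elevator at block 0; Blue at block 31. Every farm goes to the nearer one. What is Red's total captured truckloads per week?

250

The indifferent point is the midpoint (0+31)/2 = 15.5; farms left of it (closer to Red at 0) go to Red, those right go to Blue.
  P at 2 (w=250) → Red
  Q at 28 (w=30) → Blue
  S at 38 (w=50) → Blue
  R at 39 (w=70) → Blue
  U at 43 (w=80) → Blue
  V at 56 (w=100) → Blue
  T at 59 (w=50) → Blue
Red captures 250; Blue captures 380.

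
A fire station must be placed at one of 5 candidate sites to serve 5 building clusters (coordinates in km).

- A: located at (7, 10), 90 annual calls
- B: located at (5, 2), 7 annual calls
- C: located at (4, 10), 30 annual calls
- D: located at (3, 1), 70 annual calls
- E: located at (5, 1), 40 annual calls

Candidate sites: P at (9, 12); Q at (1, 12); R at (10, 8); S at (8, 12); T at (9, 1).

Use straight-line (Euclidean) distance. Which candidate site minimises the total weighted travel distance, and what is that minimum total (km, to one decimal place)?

Total weighted distance at each candidate:
  P (9, 12): total = 1836.8
  Q (1, 12): total = 2003.6
  R (10, 8): total = 1606.0
  S (8, 12): total = 1710.4
  T (9, 1): total = 1747.5
Minimum is at R with total 1606.0 km.

R, total 1606.0 km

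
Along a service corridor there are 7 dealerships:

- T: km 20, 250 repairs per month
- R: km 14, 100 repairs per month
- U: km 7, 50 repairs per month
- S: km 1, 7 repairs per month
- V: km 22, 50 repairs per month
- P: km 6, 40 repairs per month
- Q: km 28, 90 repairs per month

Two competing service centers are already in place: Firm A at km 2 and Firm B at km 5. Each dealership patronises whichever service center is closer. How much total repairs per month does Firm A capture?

7

The indifferent point is the midpoint (2+5)/2 = 3.5; dealerships left of it (closer to Firm A at 2) go to Firm A, those right go to Firm B.
  S at 1 (w=7) → Firm A
  P at 6 (w=40) → Firm B
  U at 7 (w=50) → Firm B
  R at 14 (w=100) → Firm B
  T at 20 (w=250) → Firm B
  V at 22 (w=50) → Firm B
  Q at 28 (w=90) → Firm B
Firm A captures 7; Firm B captures 580.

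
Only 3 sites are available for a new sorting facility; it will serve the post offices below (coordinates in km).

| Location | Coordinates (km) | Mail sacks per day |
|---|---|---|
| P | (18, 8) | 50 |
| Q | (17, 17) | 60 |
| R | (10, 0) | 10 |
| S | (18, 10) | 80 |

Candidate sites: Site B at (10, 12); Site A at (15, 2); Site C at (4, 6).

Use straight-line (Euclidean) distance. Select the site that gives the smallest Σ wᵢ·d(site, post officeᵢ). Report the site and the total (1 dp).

Site B, total 1743.1 km

Total weighted distance at each candidate:
  Site B (10, 12): total = 1743.1
  Site A (15, 2): total = 1980.7
  Site C (4, 6): total = 2978.5
Minimum is at Site B with total 1743.1 km.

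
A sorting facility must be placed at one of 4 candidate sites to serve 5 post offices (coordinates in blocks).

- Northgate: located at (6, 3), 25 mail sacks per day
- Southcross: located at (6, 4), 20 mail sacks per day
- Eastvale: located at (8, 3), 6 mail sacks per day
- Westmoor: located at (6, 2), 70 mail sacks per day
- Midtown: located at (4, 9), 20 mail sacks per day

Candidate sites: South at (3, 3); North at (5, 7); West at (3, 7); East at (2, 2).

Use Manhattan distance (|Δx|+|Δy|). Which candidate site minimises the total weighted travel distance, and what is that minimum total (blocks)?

Total weighted distance at each candidate:
  South (3, 3): total = 605
  North (5, 7): total = 727
  West (3, 7): total = 969
  East (2, 2): total = 747
Minimum is at South with total 605 blocks.

South, total 605 blocks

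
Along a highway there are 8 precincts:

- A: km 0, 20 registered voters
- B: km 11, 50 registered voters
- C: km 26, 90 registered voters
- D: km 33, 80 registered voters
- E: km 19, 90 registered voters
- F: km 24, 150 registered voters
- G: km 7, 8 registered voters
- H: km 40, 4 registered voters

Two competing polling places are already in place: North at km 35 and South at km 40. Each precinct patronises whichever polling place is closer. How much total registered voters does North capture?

488

The indifferent point is the midpoint (35+40)/2 = 37.5; precincts left of it (closer to North at 35) go to North, those right go to South.
  A at 0 (w=20) → North
  G at 7 (w=8) → North
  B at 11 (w=50) → North
  E at 19 (w=90) → North
  F at 24 (w=150) → North
  C at 26 (w=90) → North
  D at 33 (w=80) → North
  H at 40 (w=4) → South
North captures 488; South captures 4.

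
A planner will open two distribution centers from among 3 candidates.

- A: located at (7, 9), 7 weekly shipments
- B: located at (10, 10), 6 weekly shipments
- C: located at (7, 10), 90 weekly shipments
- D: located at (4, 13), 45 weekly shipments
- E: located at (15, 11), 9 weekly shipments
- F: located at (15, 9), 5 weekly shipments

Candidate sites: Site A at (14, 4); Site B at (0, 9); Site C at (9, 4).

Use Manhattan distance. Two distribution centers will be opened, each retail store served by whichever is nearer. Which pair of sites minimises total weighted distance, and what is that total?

{Site A, Site B}, total 1291

Evaluate every pair (each demand assigned to the nearer of the two):
  {Site A, Site B}: total = 1291
  {Site B, Site C}: total = 1343
  {Site A, Site C}: total = 1543
Best pair: {Site A, Site B} with total 1291.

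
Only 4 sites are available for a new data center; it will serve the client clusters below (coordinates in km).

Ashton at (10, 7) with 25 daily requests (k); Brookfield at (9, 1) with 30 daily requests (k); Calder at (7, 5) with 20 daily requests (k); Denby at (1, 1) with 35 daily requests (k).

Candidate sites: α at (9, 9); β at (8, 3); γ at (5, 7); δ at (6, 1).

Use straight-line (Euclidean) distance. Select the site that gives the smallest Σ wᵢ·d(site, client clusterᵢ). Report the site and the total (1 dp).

Total weighted distance at each candidate:
  α (9, 9): total = 781.3
  β (8, 3): total = 478.4
  γ (5, 7): total = 650.3
  δ (6, 1): total = 527.7
Minimum is at β with total 478.4 km.

β, total 478.4 km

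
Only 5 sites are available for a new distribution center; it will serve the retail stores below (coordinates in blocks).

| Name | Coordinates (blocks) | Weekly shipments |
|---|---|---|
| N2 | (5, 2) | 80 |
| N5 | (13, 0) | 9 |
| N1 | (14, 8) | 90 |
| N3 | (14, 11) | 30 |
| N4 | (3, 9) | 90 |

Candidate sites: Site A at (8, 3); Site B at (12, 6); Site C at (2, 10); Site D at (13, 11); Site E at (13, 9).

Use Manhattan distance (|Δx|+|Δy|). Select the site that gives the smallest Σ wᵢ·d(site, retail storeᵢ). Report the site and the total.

Total weighted distance at each candidate:
  Site A (8, 3): total = 2792
  Site B (12, 6): total = 2593
  Site C (2, 10): total = 2899
  Site D (13, 11): total = 2929
  Site E (13, 9): total = 2451
Minimum is at Site E with total 2451 blocks.

Site E, total 2451 blocks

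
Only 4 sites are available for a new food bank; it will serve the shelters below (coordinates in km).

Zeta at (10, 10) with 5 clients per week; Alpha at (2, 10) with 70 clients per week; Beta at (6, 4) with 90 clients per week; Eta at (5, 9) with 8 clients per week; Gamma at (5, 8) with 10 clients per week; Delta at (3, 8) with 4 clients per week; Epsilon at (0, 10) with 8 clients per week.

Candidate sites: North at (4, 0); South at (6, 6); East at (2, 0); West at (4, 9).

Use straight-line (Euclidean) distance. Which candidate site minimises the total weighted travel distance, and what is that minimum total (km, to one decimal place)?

South, total 724.0 km

Total weighted distance at each candidate:
  North (4, 0): total = 1446.1
  South (6, 6): total = 724.0
  East (2, 0): total = 1548.3
  West (4, 9): total = 732.4
Minimum is at South with total 724.0 km.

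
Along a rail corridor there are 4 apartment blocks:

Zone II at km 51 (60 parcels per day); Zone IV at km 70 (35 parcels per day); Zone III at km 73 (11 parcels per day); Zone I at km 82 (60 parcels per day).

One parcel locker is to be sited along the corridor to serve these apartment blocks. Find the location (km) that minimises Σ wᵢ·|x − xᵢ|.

For a sum of weighted absolute distances on a line, the optimum is the weighted median (not the mean). Total weight W = 166; half-weight = 83.
Sort by position and accumulate weight:
  km 51 (Zone II, w=60) → cum 60
  km 70 (Zone IV, w=35) → cum 95  ≥ 83 → median here
  km 73 (Zone III, w=11) → cum 106
  km 82 (Zone I, w=60) → cum 166
Optimal location: km 70.

x = 70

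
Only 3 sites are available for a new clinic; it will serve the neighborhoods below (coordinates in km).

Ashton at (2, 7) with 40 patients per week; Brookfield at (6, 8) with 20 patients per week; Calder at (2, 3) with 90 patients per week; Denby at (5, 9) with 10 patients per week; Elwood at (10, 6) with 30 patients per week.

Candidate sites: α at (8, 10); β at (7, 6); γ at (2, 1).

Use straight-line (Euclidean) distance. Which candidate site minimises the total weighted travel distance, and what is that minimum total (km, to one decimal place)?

β, total 899.5 km

Total weighted distance at each candidate:
  α (8, 10): total = 1320.4
  β (7, 6): total = 899.5
  γ (2, 1): total = 949.7
Minimum is at β with total 899.5 km.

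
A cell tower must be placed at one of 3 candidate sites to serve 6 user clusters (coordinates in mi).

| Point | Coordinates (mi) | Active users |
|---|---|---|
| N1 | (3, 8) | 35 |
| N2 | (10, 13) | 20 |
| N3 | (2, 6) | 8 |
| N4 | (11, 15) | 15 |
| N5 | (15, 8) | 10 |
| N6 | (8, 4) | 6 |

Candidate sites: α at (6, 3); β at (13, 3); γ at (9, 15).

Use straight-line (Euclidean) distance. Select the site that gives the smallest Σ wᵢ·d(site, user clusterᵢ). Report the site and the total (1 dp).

γ, total 647.1 mi

Total weighted distance at each candidate:
  α (6, 3): total = 770.9
  β (13, 3): total = 958.3
  γ (9, 15): total = 647.1
Minimum is at γ with total 647.1 mi.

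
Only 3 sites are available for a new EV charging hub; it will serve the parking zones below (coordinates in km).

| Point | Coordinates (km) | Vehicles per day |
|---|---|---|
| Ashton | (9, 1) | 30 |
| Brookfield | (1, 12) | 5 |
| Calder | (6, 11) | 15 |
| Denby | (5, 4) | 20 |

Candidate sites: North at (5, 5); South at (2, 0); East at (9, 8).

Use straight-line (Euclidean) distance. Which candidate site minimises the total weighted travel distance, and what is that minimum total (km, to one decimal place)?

North, total 321.3 km

Total weighted distance at each candidate:
  North (5, 5): total = 321.3
  South (2, 0): total = 547.9
  East (9, 8): total = 431.5
Minimum is at North with total 321.3 km.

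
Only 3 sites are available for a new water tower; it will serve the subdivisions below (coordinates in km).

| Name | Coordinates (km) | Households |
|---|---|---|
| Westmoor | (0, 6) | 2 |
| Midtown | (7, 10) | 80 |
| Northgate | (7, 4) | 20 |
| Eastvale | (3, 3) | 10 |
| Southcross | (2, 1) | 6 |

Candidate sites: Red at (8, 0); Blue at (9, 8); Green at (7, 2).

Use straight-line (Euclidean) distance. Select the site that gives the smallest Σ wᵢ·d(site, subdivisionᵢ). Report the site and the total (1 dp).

Total weighted distance at each candidate:
  Red (8, 0): total = 1001.3
  Blue (9, 8): total = 471.7
  Green (7, 2): total = 767.9
Minimum is at Blue with total 471.7 km.

Blue, total 471.7 km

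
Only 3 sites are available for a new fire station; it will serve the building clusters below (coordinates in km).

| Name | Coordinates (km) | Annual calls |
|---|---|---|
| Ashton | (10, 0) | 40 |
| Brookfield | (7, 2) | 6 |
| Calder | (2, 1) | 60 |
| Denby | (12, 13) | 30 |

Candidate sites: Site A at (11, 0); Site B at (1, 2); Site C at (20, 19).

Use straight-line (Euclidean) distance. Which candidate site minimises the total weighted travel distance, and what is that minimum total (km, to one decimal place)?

Total weighted distance at each candidate:
  Site A (11, 0): total = 1001.3
  Site B (1, 2): total = 956.3
  Site C (20, 19): total = 2814.6
Minimum is at Site B with total 956.3 km.

Site B, total 956.3 km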